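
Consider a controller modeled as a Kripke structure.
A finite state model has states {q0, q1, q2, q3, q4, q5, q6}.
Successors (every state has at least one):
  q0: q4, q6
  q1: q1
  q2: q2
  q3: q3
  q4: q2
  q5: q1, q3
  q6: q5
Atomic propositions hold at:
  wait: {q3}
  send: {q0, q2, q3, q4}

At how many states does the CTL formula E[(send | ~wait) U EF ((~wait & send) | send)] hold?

Sat(~wait) = {q0, q1, q2, q4, q5, q6}
Sat(send | ~wait) = {q0, q1, q2, q3, q4, q5, q6}
Sat(~wait & send) = {q0, q2, q4}
Sat((~wait & send) | send) = {q0, q2, q3, q4}
EF ((~wait & send) | send): least fixpoint, start Z0 = {q0, q2, q3, q4}, add states with some successor in Z. Z1 = {q0, q2, q3, q4, q5}; Z2 = {q0, q2, q3, q4, q5, q6}; fixed.
Sat(EF ((~wait & send) | send)) = {q0, q2, q3, q4, q5, q6}
E[(send | ~wait) U EF ((~wait & send) | send)]: least fixpoint, start Z0 = Sat(EF ((~wait & send) | send)) = {q0, q2, q3, q4, q5, q6}, add states in Sat(send | ~wait) with some successor in Z. Already a fixed point.
Sat(E[(send | ~wait) U EF ((~wait & send) | send)]) = {q0, q2, q3, q4, q5, q6}
|Sat(E[(send | ~wait) U EF ((~wait & send) | send)])| = |{q0, q2, q3, q4, q5, q6}| = 6.

6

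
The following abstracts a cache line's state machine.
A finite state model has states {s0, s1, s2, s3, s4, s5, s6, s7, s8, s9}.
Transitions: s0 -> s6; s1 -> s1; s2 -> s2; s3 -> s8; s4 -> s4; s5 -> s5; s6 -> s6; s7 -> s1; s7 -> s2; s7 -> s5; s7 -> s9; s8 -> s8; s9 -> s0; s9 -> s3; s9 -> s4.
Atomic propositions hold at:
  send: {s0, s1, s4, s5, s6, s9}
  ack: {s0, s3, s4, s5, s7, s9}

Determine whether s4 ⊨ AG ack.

AG ack: greatest fixpoint, start Z0 = {s0, s3, s4, s5, s7, s9}, keep only states in Sat with every successor in Z. Z1 = {s4, s5, s9}; Z2 = {s4, s5}; fixed.
Sat(AG ack) = {s4, s5}
s4 ∈ Sat(AG ack) = {s4, s5}, so the formula holds at s4.

Yes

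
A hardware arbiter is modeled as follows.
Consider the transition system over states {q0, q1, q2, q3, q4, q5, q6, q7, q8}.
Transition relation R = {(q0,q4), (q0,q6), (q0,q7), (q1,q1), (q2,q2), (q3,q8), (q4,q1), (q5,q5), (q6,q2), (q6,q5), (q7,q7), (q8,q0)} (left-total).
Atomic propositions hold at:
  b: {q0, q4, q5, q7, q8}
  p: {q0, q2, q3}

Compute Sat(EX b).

{q0, q3, q5, q6, q7, q8}

Sat(EX b) = {s : some successor in {q0, q4, q5, q7, q8}} = {q0, q3, q5, q6, q7, q8}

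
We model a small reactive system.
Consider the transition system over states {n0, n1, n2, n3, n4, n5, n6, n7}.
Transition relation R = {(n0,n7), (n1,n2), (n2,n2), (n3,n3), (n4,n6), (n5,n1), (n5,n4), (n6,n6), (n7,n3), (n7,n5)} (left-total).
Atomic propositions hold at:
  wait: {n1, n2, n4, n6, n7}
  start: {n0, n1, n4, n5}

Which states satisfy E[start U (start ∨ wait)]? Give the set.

Sat(start ∨ wait) = {n0, n1, n2, n4, n5, n6, n7}
E[start U (start ∨ wait)]: least fixpoint, start Z0 = Sat((start ∨ wait)) = {n0, n1, n2, n4, n5, n6, n7}, add states in Sat(start) with some successor in Z. Already a fixed point.
Sat(E[start U (start ∨ wait)]) = {n0, n1, n2, n4, n5, n6, n7}

{n0, n1, n2, n4, n5, n6, n7}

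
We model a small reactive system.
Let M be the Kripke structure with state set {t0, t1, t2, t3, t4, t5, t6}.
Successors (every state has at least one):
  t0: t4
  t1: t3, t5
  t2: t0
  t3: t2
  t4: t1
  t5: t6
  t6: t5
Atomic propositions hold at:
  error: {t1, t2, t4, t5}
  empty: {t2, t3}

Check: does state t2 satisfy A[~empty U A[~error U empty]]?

Sat(~empty) = {t0, t1, t4, t5, t6}
Sat(~error) = {t0, t3, t6}
A[~error U empty]: least fixpoint, start Z0 = Sat(empty) = {t2, t3}, add states in Sat(~error) with every successor in Z. Already a fixed point.
Sat(A[~error U empty]) = {t2, t3}
A[~empty U A[~error U empty]]: least fixpoint, start Z0 = Sat(A[~error U empty]) = {t2, t3}, add states in Sat(~empty) with every successor in Z. Already a fixed point.
Sat(A[~empty U A[~error U empty]]) = {t2, t3}
t2 ∈ Sat(A[~empty U A[~error U empty]]) = {t2, t3}, so the formula holds at t2.

Yes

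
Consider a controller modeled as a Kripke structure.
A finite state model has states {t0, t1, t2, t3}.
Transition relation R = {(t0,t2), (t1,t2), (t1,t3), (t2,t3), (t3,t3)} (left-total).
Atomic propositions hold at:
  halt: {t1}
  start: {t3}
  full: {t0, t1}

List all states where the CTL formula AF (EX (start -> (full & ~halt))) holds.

Sat(~halt) = {t0, t2, t3}
Sat(full & ~halt) = {t0}
Sat(start -> (full & ~halt)) = {t0, t1, t2}
Sat(EX (start -> (full & ~halt))) = {s : some successor in {t0, t1, t2}} = {t0, t1}
AF (EX (start -> (full & ~halt))): least fixpoint, start Z0 = {t0, t1}, add states with every successor in Z. Already a fixed point.
Sat(AF (EX (start -> (full & ~halt)))) = {t0, t1}

{t0, t1}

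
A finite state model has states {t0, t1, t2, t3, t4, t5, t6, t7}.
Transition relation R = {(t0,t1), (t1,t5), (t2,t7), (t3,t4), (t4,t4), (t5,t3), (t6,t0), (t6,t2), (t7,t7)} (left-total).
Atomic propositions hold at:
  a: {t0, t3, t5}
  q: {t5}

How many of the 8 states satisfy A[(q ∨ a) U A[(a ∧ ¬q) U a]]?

3

Sat(q ∨ a) = {t0, t3, t5}
Sat(¬q) = {t0, t1, t2, t3, t4, t6, t7}
Sat(a ∧ ¬q) = {t0, t3}
A[(a ∧ ¬q) U a]: least fixpoint, start Z0 = Sat(a) = {t0, t3, t5}, add states in Sat(a ∧ ¬q) with every successor in Z. Already a fixed point.
Sat(A[(a ∧ ¬q) U a]) = {t0, t3, t5}
A[(q ∨ a) U A[(a ∧ ¬q) U a]]: least fixpoint, start Z0 = Sat(A[(a ∧ ¬q) U a]) = {t0, t3, t5}, add states in Sat(q ∨ a) with every successor in Z. Already a fixed point.
Sat(A[(q ∨ a) U A[(a ∧ ¬q) U a]]) = {t0, t3, t5}
|Sat(A[(q ∨ a) U A[(a ∧ ¬q) U a]])| = |{t0, t3, t5}| = 3.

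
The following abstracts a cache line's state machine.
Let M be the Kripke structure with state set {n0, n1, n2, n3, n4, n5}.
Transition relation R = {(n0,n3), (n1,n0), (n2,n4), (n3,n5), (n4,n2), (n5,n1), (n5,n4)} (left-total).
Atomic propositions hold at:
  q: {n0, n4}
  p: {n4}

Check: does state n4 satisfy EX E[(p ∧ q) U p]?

No

Sat(p ∧ q) = {n4}
E[(p ∧ q) U p]: least fixpoint, start Z0 = Sat(p) = {n4}, add states in Sat(p ∧ q) with some successor in Z. Already a fixed point.
Sat(E[(p ∧ q) U p]) = {n4}
Sat(EX E[(p ∧ q) U p]) = {s : some successor in {n4}} = {n2, n5}
n4 ∉ Sat(EX E[(p ∧ q) U p]) = {n2, n5}, so the formula does not hold at n4.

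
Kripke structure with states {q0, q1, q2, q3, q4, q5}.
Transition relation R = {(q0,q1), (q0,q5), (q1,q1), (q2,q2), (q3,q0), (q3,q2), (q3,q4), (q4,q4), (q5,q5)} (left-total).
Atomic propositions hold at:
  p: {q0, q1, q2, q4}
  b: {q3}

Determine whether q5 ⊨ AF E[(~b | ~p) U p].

Sat(~b) = {q0, q1, q2, q4, q5}
Sat(~p) = {q3, q5}
Sat(~b | ~p) = {q0, q1, q2, q3, q4, q5}
E[(~b | ~p) U p]: least fixpoint, start Z0 = Sat(p) = {q0, q1, q2, q4}, add states in Sat(~b | ~p) with some successor in Z. Z1 = {q0, q1, q2, q3, q4}; fixed.
Sat(E[(~b | ~p) U p]) = {q0, q1, q2, q3, q4}
AF E[(~b | ~p) U p]: least fixpoint, start Z0 = {q0, q1, q2, q3, q4}, add states with every successor in Z. Already a fixed point.
Sat(AF E[(~b | ~p) U p]) = {q0, q1, q2, q3, q4}
q5 ∉ Sat(AF E[(~b | ~p) U p]) = {q0, q1, q2, q3, q4}, so the formula does not hold at q5.

No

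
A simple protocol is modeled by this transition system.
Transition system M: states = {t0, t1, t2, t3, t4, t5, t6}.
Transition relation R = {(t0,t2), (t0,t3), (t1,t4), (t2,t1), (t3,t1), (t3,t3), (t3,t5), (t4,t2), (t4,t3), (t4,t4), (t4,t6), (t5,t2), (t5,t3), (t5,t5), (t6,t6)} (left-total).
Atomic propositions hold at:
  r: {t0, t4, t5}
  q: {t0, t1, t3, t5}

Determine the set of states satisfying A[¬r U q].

Sat(¬r) = {t1, t2, t3, t6}
A[¬r U q]: least fixpoint, start Z0 = Sat(q) = {t0, t1, t3, t5}, add states in Sat(¬r) with every successor in Z. Z1 = {t0, t1, t2, t3, t5}; fixed.
Sat(A[¬r U q]) = {t0, t1, t2, t3, t5}

{t0, t1, t2, t3, t5}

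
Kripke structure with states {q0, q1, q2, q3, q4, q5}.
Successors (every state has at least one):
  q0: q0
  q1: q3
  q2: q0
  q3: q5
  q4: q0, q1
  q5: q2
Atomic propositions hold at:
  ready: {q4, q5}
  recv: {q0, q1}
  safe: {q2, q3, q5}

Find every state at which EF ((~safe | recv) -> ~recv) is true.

{q1, q2, q3, q4, q5}

Sat(~safe) = {q0, q1, q4}
Sat(~safe | recv) = {q0, q1, q4}
Sat(~recv) = {q2, q3, q4, q5}
Sat((~safe | recv) -> ~recv) = {q2, q3, q4, q5}
EF ((~safe | recv) -> ~recv): least fixpoint, start Z0 = {q2, q3, q4, q5}, add states with some successor in Z. Z1 = {q1, q2, q3, q4, q5}; fixed.
Sat(EF ((~safe | recv) -> ~recv)) = {q1, q2, q3, q4, q5}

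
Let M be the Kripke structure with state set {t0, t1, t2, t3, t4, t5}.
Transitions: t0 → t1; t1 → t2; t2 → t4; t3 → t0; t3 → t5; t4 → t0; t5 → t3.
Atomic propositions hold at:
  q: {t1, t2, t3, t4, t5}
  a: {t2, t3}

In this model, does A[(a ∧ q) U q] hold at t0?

No

Sat(a ∧ q) = {t2, t3}
A[(a ∧ q) U q]: least fixpoint, start Z0 = Sat(q) = {t1, t2, t3, t4, t5}, add states in Sat(a ∧ q) with every successor in Z. Already a fixed point.
Sat(A[(a ∧ q) U q]) = {t1, t2, t3, t4, t5}
t0 ∉ Sat(A[(a ∧ q) U q]) = {t1, t2, t3, t4, t5}, so the formula does not hold at t0.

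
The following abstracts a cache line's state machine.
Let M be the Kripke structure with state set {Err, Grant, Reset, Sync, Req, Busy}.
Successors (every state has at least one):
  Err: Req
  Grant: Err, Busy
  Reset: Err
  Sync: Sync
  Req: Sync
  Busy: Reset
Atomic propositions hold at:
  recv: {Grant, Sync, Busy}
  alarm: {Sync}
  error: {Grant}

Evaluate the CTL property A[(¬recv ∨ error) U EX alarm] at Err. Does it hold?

Yes

Sat(¬recv) = {Err, Reset, Req}
Sat(¬recv ∨ error) = {Err, Grant, Reset, Req}
Sat(EX alarm) = {s : some successor in {Sync}} = {Sync, Req}
A[(¬recv ∨ error) U EX alarm]: least fixpoint, start Z0 = Sat(EX alarm) = {Sync, Req}, add states in Sat(¬recv ∨ error) with every successor in Z. Z1 = {Err, Sync, Req}; Z2 = {Err, Reset, Sync, Req}; fixed.
Sat(A[(¬recv ∨ error) U EX alarm]) = {Err, Reset, Sync, Req}
Err ∈ Sat(A[(¬recv ∨ error) U EX alarm]) = {Err, Reset, Sync, Req}, so the formula holds at Err.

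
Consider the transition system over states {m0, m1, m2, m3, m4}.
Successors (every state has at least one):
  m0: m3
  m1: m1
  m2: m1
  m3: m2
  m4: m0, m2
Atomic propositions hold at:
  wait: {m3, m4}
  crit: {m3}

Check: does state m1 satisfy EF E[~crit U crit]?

No

Sat(~crit) = {m0, m1, m2, m4}
E[~crit U crit]: least fixpoint, start Z0 = Sat(crit) = {m3}, add states in Sat(~crit) with some successor in Z. Z1 = {m0, m3}; Z2 = {m0, m3, m4}; fixed.
Sat(E[~crit U crit]) = {m0, m3, m4}
EF E[~crit U crit]: least fixpoint, start Z0 = {m0, m3, m4}, add states with some successor in Z. Already a fixed point.
Sat(EF E[~crit U crit]) = {m0, m3, m4}
m1 ∉ Sat(EF E[~crit U crit]) = {m0, m3, m4}, so the formula does not hold at m1.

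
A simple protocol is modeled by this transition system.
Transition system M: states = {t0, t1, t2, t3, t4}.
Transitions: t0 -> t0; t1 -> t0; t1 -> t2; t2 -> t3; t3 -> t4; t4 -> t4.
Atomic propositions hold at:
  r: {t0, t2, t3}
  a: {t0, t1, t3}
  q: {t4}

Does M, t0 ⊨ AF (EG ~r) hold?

Sat(~r) = {t1, t4}
EG ~r: greatest fixpoint, start Z0 = {t1, t4}, keep only states in Sat with some successor in Z. Z1 = {t4}; fixed.
Sat(EG ~r) = {t4}
AF (EG ~r): least fixpoint, start Z0 = {t4}, add states with every successor in Z. Z1 = {t3, t4}; Z2 = {t2, t3, t4}; fixed.
Sat(AF (EG ~r)) = {t2, t3, t4}
t0 ∉ Sat(AF (EG ~r)) = {t2, t3, t4}, so the formula does not hold at t0.

No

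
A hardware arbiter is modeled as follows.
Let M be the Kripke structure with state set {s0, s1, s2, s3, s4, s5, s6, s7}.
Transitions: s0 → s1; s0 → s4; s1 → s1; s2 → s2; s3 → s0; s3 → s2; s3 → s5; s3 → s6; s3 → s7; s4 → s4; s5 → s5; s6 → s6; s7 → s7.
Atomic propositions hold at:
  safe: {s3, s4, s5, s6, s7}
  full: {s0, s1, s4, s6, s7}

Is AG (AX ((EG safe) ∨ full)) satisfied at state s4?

EG safe: greatest fixpoint, start Z0 = {s3, s4, s5, s6, s7}, keep only states in Sat with some successor in Z. Already a fixed point.
Sat(EG safe) = {s3, s4, s5, s6, s7}
Sat((EG safe) ∨ full) = {s0, s1, s3, s4, s5, s6, s7}
Sat(AX ((EG safe) ∨ full)) = {s : every successor in {s0, s1, s3, s4, s5, s6, s7}} = {s0, s1, s4, s5, s6, s7}
AG (AX ((EG safe) ∨ full)): greatest fixpoint, start Z0 = {s0, s1, s4, s5, s6, s7}, keep only states in Sat with every successor in Z. Already a fixed point.
Sat(AG (AX ((EG safe) ∨ full))) = {s0, s1, s4, s5, s6, s7}
s4 ∈ Sat(AG (AX ((EG safe) ∨ full))) = {s0, s1, s4, s5, s6, s7}, so the formula holds at s4.

Yes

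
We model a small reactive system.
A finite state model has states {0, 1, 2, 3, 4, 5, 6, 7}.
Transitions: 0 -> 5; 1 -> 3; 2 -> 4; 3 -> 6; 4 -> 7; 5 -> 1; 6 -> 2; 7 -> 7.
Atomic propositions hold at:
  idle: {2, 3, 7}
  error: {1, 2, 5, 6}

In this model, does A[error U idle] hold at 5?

Yes

A[error U idle]: least fixpoint, start Z0 = Sat(idle) = {2, 3, 7}, add states in Sat(error) with every successor in Z. Z1 = {1, 2, 3, 6, 7}; Z2 = {1, 2, 3, 5, 6, 7}; fixed.
Sat(A[error U idle]) = {1, 2, 3, 5, 6, 7}
5 ∈ Sat(A[error U idle]) = {1, 2, 3, 5, 6, 7}, so the formula holds at 5.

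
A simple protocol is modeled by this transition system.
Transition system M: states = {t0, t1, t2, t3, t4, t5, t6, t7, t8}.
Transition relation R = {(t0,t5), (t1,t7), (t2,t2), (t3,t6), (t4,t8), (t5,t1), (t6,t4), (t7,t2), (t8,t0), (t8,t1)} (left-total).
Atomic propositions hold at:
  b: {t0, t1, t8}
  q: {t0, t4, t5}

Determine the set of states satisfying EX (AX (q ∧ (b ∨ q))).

{t3, t8}

Sat(b ∨ q) = {t0, t1, t4, t5, t8}
Sat(q ∧ (b ∨ q)) = {t0, t4, t5}
Sat(AX (q ∧ (b ∨ q))) = {s : every successor in {t0, t4, t5}} = {t0, t6}
Sat(EX (AX (q ∧ (b ∨ q)))) = {s : some successor in {t0, t6}} = {t3, t8}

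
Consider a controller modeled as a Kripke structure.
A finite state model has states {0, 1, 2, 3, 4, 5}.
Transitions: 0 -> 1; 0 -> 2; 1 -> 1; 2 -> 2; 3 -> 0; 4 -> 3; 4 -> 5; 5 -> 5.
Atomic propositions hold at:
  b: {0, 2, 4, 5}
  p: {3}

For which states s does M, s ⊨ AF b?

{0, 2, 3, 4, 5}

AF b: least fixpoint, start Z0 = {0, 2, 4, 5}, add states with every successor in Z. Z1 = {0, 2, 3, 4, 5}; fixed.
Sat(AF b) = {0, 2, 3, 4, 5}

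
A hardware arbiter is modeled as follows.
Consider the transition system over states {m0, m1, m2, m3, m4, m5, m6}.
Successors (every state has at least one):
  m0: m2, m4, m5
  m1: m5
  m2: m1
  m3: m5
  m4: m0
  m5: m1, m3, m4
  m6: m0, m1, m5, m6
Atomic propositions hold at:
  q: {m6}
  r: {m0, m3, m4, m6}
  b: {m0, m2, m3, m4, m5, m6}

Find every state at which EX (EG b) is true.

EG b: greatest fixpoint, start Z0 = {m0, m2, m3, m4, m5, m6}, keep only states in Sat with some successor in Z. Z1 = {m0, m3, m4, m5, m6}; fixed.
Sat(EG b) = {m0, m3, m4, m5, m6}
Sat(EX (EG b)) = {s : some successor in {m0, m3, m4, m5, m6}} = {m0, m1, m3, m4, m5, m6}

{m0, m1, m3, m4, m5, m6}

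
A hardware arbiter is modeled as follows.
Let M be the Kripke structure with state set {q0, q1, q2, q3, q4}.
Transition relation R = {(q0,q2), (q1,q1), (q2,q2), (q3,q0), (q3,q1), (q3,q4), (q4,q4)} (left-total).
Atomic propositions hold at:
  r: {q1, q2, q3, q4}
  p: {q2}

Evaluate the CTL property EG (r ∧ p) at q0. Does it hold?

Sat(r ∧ p) = {q2}
EG (r ∧ p): greatest fixpoint, start Z0 = {q2}, keep only states in Sat with some successor in Z. Already a fixed point.
Sat(EG (r ∧ p)) = {q2}
q0 ∉ Sat(EG (r ∧ p)) = {q2}, so the formula does not hold at q0.

No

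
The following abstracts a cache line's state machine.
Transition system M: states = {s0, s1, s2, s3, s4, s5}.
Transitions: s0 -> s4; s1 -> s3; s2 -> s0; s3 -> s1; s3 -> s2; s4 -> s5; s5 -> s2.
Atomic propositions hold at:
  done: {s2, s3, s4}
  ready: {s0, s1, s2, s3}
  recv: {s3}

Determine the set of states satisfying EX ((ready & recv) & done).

Sat(ready & recv) = {s3}
Sat((ready & recv) & done) = {s3}
Sat(EX ((ready & recv) & done)) = {s : some successor in {s3}} = {s1}

{s1}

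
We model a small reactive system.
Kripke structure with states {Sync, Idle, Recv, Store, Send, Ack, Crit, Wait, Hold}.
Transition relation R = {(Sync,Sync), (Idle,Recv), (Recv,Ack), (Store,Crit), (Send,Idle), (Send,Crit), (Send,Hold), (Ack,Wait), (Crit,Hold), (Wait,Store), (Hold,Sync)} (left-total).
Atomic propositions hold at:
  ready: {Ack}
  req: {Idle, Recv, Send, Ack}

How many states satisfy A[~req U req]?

4

Sat(~req) = {Sync, Store, Crit, Wait, Hold}
A[~req U req]: least fixpoint, start Z0 = Sat(req) = {Idle, Recv, Send, Ack}, add states in Sat(~req) with every successor in Z. Already a fixed point.
Sat(A[~req U req]) = {Idle, Recv, Send, Ack}
|Sat(A[~req U req])| = |{Idle, Recv, Send, Ack}| = 4.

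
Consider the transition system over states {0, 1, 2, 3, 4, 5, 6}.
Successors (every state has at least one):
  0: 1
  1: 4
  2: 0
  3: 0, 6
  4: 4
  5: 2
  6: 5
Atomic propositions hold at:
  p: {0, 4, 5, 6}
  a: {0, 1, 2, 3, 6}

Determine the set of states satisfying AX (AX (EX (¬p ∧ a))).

{5}

Sat(¬p) = {1, 2, 3}
Sat(¬p ∧ a) = {1, 2, 3}
Sat(EX (¬p ∧ a)) = {s : some successor in {1, 2, 3}} = {0, 5}
Sat(AX (EX (¬p ∧ a))) = {s : every successor in {0, 5}} = {2, 6}
Sat(AX (AX (EX (¬p ∧ a)))) = {s : every successor in {2, 6}} = {5}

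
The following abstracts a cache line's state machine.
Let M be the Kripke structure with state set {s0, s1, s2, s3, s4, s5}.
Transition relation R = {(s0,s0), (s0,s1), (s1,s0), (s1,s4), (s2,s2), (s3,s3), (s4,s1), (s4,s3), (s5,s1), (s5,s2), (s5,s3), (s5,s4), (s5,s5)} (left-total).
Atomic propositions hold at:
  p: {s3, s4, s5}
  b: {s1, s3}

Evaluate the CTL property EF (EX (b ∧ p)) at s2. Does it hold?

No

Sat(b ∧ p) = {s3}
Sat(EX (b ∧ p)) = {s : some successor in {s3}} = {s3, s4, s5}
EF (EX (b ∧ p)): least fixpoint, start Z0 = {s3, s4, s5}, add states with some successor in Z. Z1 = {s1, s3, s4, s5}; Z2 = {s0, s1, s3, s4, s5}; fixed.
Sat(EF (EX (b ∧ p))) = {s0, s1, s3, s4, s5}
s2 ∉ Sat(EF (EX (b ∧ p))) = {s0, s1, s3, s4, s5}, so the formula does not hold at s2.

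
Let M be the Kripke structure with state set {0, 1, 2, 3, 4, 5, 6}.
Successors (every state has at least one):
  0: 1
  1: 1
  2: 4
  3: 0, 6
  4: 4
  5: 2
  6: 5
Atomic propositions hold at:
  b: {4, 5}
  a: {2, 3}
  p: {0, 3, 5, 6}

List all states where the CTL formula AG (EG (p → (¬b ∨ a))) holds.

{0, 1, 2, 4}

Sat(¬b) = {0, 1, 2, 3, 6}
Sat(¬b ∨ a) = {0, 1, 2, 3, 6}
Sat(p → (¬b ∨ a)) = {0, 1, 2, 3, 4, 6}
EG (p → (¬b ∨ a)): greatest fixpoint, start Z0 = {0, 1, 2, 3, 4, 6}, keep only states in Sat with some successor in Z. Z1 = {0, 1, 2, 3, 4}; fixed.
Sat(EG (p → (¬b ∨ a))) = {0, 1, 2, 3, 4}
AG (EG (p → (¬b ∨ a))): greatest fixpoint, start Z0 = {0, 1, 2, 3, 4}, keep only states in Sat with every successor in Z. Z1 = {0, 1, 2, 4}; fixed.
Sat(AG (EG (p → (¬b ∨ a)))) = {0, 1, 2, 4}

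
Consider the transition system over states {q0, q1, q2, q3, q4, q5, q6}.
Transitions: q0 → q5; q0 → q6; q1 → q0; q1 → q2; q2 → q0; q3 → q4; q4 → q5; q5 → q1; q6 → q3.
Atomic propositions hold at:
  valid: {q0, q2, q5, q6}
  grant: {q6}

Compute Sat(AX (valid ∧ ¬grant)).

{q1, q2, q4}

Sat(¬grant) = {q0, q1, q2, q3, q4, q5}
Sat(valid ∧ ¬grant) = {q0, q2, q5}
Sat(AX (valid ∧ ¬grant)) = {s : every successor in {q0, q2, q5}} = {q1, q2, q4}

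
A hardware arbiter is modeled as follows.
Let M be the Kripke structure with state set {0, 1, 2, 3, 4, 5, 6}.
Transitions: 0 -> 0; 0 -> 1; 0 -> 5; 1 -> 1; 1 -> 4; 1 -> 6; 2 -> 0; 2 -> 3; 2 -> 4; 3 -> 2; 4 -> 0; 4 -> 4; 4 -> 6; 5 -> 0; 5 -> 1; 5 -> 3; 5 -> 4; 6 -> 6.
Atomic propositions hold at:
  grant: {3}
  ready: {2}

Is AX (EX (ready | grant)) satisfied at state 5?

No

Sat(ready | grant) = {2, 3}
Sat(EX (ready | grant)) = {s : some successor in {2, 3}} = {2, 3, 5}
Sat(AX (EX (ready | grant))) = {s : every successor in {2, 3, 5}} = {3}
5 ∉ Sat(AX (EX (ready | grant))) = {3}, so the formula does not hold at 5.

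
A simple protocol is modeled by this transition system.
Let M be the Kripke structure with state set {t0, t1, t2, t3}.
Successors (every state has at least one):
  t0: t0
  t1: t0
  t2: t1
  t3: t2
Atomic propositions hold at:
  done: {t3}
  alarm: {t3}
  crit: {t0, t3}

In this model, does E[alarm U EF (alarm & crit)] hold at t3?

Yes

Sat(alarm & crit) = {t3}
EF (alarm & crit): least fixpoint, start Z0 = {t3}, add states with some successor in Z. Already a fixed point.
Sat(EF (alarm & crit)) = {t3}
E[alarm U EF (alarm & crit)]: least fixpoint, start Z0 = Sat(EF (alarm & crit)) = {t3}, add states in Sat(alarm) with some successor in Z. Already a fixed point.
Sat(E[alarm U EF (alarm & crit)]) = {t3}
t3 ∈ Sat(E[alarm U EF (alarm & crit)]) = {t3}, so the formula holds at t3.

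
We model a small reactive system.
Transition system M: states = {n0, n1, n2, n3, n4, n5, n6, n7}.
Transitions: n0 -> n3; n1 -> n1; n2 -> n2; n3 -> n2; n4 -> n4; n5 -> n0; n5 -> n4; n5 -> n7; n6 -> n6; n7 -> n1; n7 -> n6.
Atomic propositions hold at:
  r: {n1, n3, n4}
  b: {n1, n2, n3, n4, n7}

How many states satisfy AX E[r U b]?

E[r U b]: least fixpoint, start Z0 = Sat(b) = {n1, n2, n3, n4, n7}, add states in Sat(r) with some successor in Z. Already a fixed point.
Sat(E[r U b]) = {n1, n2, n3, n4, n7}
Sat(AX E[r U b]) = {s : every successor in {n1, n2, n3, n4, n7}} = {n0, n1, n2, n3, n4}
|Sat(AX E[r U b])| = |{n0, n1, n2, n3, n4}| = 5.

5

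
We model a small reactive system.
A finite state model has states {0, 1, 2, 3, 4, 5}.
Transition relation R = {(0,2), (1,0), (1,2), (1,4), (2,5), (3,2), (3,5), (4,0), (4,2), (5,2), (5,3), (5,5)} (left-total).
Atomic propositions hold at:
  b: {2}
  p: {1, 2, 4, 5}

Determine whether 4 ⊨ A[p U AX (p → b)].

Yes

Sat(p → b) = {0, 2, 3}
Sat(AX (p → b)) = {s : every successor in {0, 2, 3}} = {0, 4}
A[p U AX (p → b)]: least fixpoint, start Z0 = Sat(AX (p → b)) = {0, 4}, add states in Sat(p) with every successor in Z. Already a fixed point.
Sat(A[p U AX (p → b)]) = {0, 4}
4 ∈ Sat(A[p U AX (p → b)]) = {0, 4}, so the formula holds at 4.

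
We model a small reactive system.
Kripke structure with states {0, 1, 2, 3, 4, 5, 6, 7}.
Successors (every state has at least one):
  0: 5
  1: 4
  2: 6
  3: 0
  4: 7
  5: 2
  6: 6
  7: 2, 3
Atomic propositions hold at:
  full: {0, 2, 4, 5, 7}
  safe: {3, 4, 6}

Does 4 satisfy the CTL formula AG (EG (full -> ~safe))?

No

Sat(~safe) = {0, 1, 2, 5, 7}
Sat(full -> ~safe) = {0, 1, 2, 3, 5, 6, 7}
EG (full -> ~safe): greatest fixpoint, start Z0 = {0, 1, 2, 3, 5, 6, 7}, keep only states in Sat with some successor in Z. Z1 = {0, 2, 3, 5, 6, 7}; fixed.
Sat(EG (full -> ~safe)) = {0, 2, 3, 5, 6, 7}
AG (EG (full -> ~safe)): greatest fixpoint, start Z0 = {0, 2, 3, 5, 6, 7}, keep only states in Sat with every successor in Z. Already a fixed point.
Sat(AG (EG (full -> ~safe))) = {0, 2, 3, 5, 6, 7}
4 ∉ Sat(AG (EG (full -> ~safe))) = {0, 2, 3, 5, 6, 7}, so the formula does not hold at 4.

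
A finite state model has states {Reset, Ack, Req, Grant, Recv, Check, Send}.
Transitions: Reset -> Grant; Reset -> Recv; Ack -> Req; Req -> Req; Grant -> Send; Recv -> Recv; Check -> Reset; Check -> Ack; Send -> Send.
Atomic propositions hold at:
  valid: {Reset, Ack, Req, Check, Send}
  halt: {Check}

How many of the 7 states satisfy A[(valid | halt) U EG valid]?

4

Sat(valid | halt) = {Reset, Ack, Req, Check, Send}
EG valid: greatest fixpoint, start Z0 = {Reset, Ack, Req, Check, Send}, keep only states in Sat with some successor in Z. Z1 = {Ack, Req, Check, Send}; fixed.
Sat(EG valid) = {Ack, Req, Check, Send}
A[(valid | halt) U EG valid]: least fixpoint, start Z0 = Sat(EG valid) = {Ack, Req, Check, Send}, add states in Sat(valid | halt) with every successor in Z. Already a fixed point.
Sat(A[(valid | halt) U EG valid]) = {Ack, Req, Check, Send}
|Sat(A[(valid | halt) U EG valid])| = |{Ack, Req, Check, Send}| = 4.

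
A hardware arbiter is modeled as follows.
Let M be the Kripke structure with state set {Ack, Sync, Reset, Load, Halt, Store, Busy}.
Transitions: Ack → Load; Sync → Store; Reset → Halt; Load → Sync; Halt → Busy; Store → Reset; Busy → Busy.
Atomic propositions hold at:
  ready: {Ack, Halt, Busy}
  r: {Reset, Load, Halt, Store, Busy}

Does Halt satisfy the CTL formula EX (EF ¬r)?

Sat(¬r) = {Ack, Sync}
EF ¬r: least fixpoint, start Z0 = {Ack, Sync}, add states with some successor in Z. Z1 = {Ack, Sync, Load}; fixed.
Sat(EF ¬r) = {Ack, Sync, Load}
Sat(EX (EF ¬r)) = {s : some successor in {Ack, Sync, Load}} = {Ack, Load}
Halt ∉ Sat(EX (EF ¬r)) = {Ack, Load}, so the formula does not hold at Halt.

No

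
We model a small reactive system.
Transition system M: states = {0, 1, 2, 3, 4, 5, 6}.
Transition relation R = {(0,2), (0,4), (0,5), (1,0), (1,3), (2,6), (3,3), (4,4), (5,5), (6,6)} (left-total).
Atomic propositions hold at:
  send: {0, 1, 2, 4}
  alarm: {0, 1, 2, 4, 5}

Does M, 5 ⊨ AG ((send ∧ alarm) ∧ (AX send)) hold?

Sat(send ∧ alarm) = {0, 1, 2, 4}
Sat(AX send) = {s : every successor in {0, 1, 2, 4}} = {4}
Sat((send ∧ alarm) ∧ (AX send)) = {4}
AG ((send ∧ alarm) ∧ (AX send)): greatest fixpoint, start Z0 = {4}, keep only states in Sat with every successor in Z. Already a fixed point.
Sat(AG ((send ∧ alarm) ∧ (AX send))) = {4}
5 ∉ Sat(AG ((send ∧ alarm) ∧ (AX send))) = {4}, so the formula does not hold at 5.

No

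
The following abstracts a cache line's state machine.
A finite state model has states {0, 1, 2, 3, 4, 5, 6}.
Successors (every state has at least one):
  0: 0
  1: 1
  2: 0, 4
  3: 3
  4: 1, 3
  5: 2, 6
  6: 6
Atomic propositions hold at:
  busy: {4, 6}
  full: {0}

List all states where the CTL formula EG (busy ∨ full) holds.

{0, 6}

Sat(busy ∨ full) = {0, 4, 6}
EG (busy ∨ full): greatest fixpoint, start Z0 = {0, 4, 6}, keep only states in Sat with some successor in Z. Z1 = {0, 6}; fixed.
Sat(EG (busy ∨ full)) = {0, 6}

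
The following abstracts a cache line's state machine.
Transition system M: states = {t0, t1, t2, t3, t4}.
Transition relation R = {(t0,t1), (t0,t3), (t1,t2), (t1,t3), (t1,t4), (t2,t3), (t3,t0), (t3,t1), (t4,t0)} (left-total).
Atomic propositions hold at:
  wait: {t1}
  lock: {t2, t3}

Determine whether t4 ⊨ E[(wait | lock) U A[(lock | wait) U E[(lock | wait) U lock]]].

Sat(wait | lock) = {t1, t2, t3}
Sat(lock | wait) = {t1, t2, t3}
E[(lock | wait) U lock]: least fixpoint, start Z0 = Sat(lock) = {t2, t3}, add states in Sat(lock | wait) with some successor in Z. Z1 = {t1, t2, t3}; fixed.
Sat(E[(lock | wait) U lock]) = {t1, t2, t3}
A[(lock | wait) U E[(lock | wait) U lock]]: least fixpoint, start Z0 = Sat(E[(lock | wait) U lock]) = {t1, t2, t3}, add states in Sat(lock | wait) with every successor in Z. Already a fixed point.
Sat(A[(lock | wait) U E[(lock | wait) U lock]]) = {t1, t2, t3}
E[(wait | lock) U A[(lock | wait) U E[(lock | wait) U lock]]]: least fixpoint, start Z0 = Sat(A[(lock | wait) U E[(lock | wait) U lock]]) = {t1, t2, t3}, add states in Sat(wait | lock) with some successor in Z. Already a fixed point.
Sat(E[(wait | lock) U A[(lock | wait) U E[(lock | wait) U lock]]]) = {t1, t2, t3}
t4 ∉ Sat(E[(wait | lock) U A[(lock | wait) U E[(lock | wait) U lock]]]) = {t1, t2, t3}, so the formula does not hold at t4.

No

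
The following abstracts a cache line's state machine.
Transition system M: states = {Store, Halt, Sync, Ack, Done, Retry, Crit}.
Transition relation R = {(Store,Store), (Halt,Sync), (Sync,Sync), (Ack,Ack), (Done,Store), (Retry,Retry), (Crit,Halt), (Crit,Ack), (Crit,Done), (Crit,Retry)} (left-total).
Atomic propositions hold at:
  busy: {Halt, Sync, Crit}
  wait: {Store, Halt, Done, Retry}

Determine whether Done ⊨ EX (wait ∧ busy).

Sat(wait ∧ busy) = {Halt}
Sat(EX (wait ∧ busy)) = {s : some successor in {Halt}} = {Crit}
Done ∉ Sat(EX (wait ∧ busy)) = {Crit}, so the formula does not hold at Done.

No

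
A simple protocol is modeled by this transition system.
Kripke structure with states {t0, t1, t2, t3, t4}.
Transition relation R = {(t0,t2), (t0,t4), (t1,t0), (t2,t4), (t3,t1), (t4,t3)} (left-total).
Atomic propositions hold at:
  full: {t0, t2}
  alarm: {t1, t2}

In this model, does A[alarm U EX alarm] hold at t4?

Sat(EX alarm) = {s : some successor in {t1, t2}} = {t0, t3}
A[alarm U EX alarm]: least fixpoint, start Z0 = Sat(EX alarm) = {t0, t3}, add states in Sat(alarm) with every successor in Z. Z1 = {t0, t1, t3}; fixed.
Sat(A[alarm U EX alarm]) = {t0, t1, t3}
t4 ∉ Sat(A[alarm U EX alarm]) = {t0, t1, t3}, so the formula does not hold at t4.

No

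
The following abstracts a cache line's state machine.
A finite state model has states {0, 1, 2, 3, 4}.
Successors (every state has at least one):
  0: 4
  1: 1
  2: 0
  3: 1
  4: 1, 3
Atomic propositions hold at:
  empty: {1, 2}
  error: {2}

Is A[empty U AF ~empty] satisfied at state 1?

No

Sat(~empty) = {0, 3, 4}
AF ~empty: least fixpoint, start Z0 = {0, 3, 4}, add states with every successor in Z. Z1 = {0, 2, 3, 4}; fixed.
Sat(AF ~empty) = {0, 2, 3, 4}
A[empty U AF ~empty]: least fixpoint, start Z0 = Sat(AF ~empty) = {0, 2, 3, 4}, add states in Sat(empty) with every successor in Z. Already a fixed point.
Sat(A[empty U AF ~empty]) = {0, 2, 3, 4}
1 ∉ Sat(A[empty U AF ~empty]) = {0, 2, 3, 4}, so the formula does not hold at 1.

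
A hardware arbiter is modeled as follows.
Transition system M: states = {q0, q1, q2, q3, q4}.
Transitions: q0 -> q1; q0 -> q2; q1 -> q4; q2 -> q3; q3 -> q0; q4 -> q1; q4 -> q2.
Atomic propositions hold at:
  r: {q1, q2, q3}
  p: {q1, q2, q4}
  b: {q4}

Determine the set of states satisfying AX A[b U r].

{q0, q1, q2, q4}

A[b U r]: least fixpoint, start Z0 = Sat(r) = {q1, q2, q3}, add states in Sat(b) with every successor in Z. Z1 = {q1, q2, q3, q4}; fixed.
Sat(A[b U r]) = {q1, q2, q3, q4}
Sat(AX A[b U r]) = {s : every successor in {q1, q2, q3, q4}} = {q0, q1, q2, q4}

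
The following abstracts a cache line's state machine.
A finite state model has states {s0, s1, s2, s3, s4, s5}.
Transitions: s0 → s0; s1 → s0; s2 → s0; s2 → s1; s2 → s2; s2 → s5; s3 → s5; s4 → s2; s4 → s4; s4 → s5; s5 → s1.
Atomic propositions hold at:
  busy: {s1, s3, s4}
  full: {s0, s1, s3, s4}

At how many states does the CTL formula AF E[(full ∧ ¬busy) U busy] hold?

4

Sat(¬busy) = {s0, s2, s5}
Sat(full ∧ ¬busy) = {s0}
E[(full ∧ ¬busy) U busy]: least fixpoint, start Z0 = Sat(busy) = {s1, s3, s4}, add states in Sat(full ∧ ¬busy) with some successor in Z. Already a fixed point.
Sat(E[(full ∧ ¬busy) U busy]) = {s1, s3, s4}
AF E[(full ∧ ¬busy) U busy]: least fixpoint, start Z0 = {s1, s3, s4}, add states with every successor in Z. Z1 = {s1, s3, s4, s5}; fixed.
Sat(AF E[(full ∧ ¬busy) U busy]) = {s1, s3, s4, s5}
|Sat(AF E[(full ∧ ¬busy) U busy])| = |{s1, s3, s4, s5}| = 4.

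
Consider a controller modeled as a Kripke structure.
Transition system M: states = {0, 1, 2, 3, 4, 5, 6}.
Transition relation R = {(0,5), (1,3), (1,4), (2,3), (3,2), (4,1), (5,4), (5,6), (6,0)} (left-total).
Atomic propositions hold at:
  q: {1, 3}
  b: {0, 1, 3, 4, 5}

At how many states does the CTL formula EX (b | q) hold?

6

Sat(b | q) = {0, 1, 3, 4, 5}
Sat(EX (b | q)) = {s : some successor in {0, 1, 3, 4, 5}} = {0, 1, 2, 4, 5, 6}
|Sat(EX (b | q))| = |{0, 1, 2, 4, 5, 6}| = 6.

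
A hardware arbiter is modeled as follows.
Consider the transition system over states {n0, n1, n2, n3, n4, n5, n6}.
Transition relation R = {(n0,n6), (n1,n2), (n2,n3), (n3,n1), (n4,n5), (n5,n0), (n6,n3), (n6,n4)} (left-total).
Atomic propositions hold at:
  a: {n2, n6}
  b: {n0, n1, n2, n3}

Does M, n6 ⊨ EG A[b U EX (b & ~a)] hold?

Yes

Sat(~a) = {n0, n1, n3, n4, n5}
Sat(b & ~a) = {n0, n1, n3}
Sat(EX (b & ~a)) = {s : some successor in {n0, n1, n3}} = {n2, n3, n5, n6}
A[b U EX (b & ~a)]: least fixpoint, start Z0 = Sat(EX (b & ~a)) = {n2, n3, n5, n6}, add states in Sat(b) with every successor in Z. Z1 = {n0, n1, n2, n3, n5, n6}; fixed.
Sat(A[b U EX (b & ~a)]) = {n0, n1, n2, n3, n5, n6}
EG A[b U EX (b & ~a)]: greatest fixpoint, start Z0 = {n0, n1, n2, n3, n5, n6}, keep only states in Sat with some successor in Z. Already a fixed point.
Sat(EG A[b U EX (b & ~a)]) = {n0, n1, n2, n3, n5, n6}
n6 ∈ Sat(EG A[b U EX (b & ~a)]) = {n0, n1, n2, n3, n5, n6}, so the formula holds at n6.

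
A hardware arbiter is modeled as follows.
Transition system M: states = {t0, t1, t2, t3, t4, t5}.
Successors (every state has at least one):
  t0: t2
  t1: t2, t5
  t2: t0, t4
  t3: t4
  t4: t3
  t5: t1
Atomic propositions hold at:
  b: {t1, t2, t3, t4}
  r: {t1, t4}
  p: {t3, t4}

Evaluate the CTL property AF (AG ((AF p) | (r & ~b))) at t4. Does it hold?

AF p: least fixpoint, start Z0 = {t3, t4}, add states with every successor in Z. Already a fixed point.
Sat(AF p) = {t3, t4}
Sat(~b) = {t0, t5}
Sat(r & ~b) = ∅
Sat((AF p) | (r & ~b)) = {t3, t4}
AG ((AF p) | (r & ~b)): greatest fixpoint, start Z0 = {t3, t4}, keep only states in Sat with every successor in Z. Already a fixed point.
Sat(AG ((AF p) | (r & ~b))) = {t3, t4}
AF (AG ((AF p) | (r & ~b))): least fixpoint, start Z0 = {t3, t4}, add states with every successor in Z. Already a fixed point.
Sat(AF (AG ((AF p) | (r & ~b)))) = {t3, t4}
t4 ∈ Sat(AF (AG ((AF p) | (r & ~b)))) = {t3, t4}, so the formula holds at t4.

Yes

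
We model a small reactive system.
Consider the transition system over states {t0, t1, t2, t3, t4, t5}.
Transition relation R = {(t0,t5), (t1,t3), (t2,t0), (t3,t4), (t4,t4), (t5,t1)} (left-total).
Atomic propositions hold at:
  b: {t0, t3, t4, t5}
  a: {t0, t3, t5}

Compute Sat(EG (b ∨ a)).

{t3, t4}

Sat(b ∨ a) = {t0, t3, t4, t5}
EG (b ∨ a): greatest fixpoint, start Z0 = {t0, t3, t4, t5}, keep only states in Sat with some successor in Z. Z1 = {t0, t3, t4}; Z2 = {t3, t4}; fixed.
Sat(EG (b ∨ a)) = {t3, t4}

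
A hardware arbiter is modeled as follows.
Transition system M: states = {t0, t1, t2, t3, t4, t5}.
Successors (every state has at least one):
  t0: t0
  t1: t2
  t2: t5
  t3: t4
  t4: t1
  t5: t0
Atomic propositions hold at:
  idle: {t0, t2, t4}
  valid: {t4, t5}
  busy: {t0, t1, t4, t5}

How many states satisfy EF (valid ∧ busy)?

Sat(valid ∧ busy) = {t4, t5}
EF (valid ∧ busy): least fixpoint, start Z0 = {t4, t5}, add states with some successor in Z. Z1 = {t2, t3, t4, t5}; Z2 = {t1, t2, t3, t4, t5}; fixed.
Sat(EF (valid ∧ busy)) = {t1, t2, t3, t4, t5}
|Sat(EF (valid ∧ busy))| = |{t1, t2, t3, t4, t5}| = 5.

5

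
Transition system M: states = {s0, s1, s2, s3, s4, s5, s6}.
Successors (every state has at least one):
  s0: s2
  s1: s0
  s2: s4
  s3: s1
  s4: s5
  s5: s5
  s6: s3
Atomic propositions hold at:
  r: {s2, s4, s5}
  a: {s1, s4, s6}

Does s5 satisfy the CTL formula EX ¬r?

Sat(¬r) = {s0, s1, s3, s6}
Sat(EX ¬r) = {s : some successor in {s0, s1, s3, s6}} = {s1, s3, s6}
s5 ∉ Sat(EX ¬r) = {s1, s3, s6}, so the formula does not hold at s5.

No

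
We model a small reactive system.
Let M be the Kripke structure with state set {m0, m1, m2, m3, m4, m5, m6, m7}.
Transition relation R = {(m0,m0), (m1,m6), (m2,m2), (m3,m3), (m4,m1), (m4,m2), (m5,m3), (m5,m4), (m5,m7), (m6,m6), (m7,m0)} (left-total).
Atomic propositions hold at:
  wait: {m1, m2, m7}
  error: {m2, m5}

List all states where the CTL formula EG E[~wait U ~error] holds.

{m0, m1, m3, m4, m5, m6, m7}

Sat(~wait) = {m0, m3, m4, m5, m6}
Sat(~error) = {m0, m1, m3, m4, m6, m7}
E[~wait U ~error]: least fixpoint, start Z0 = Sat(~error) = {m0, m1, m3, m4, m6, m7}, add states in Sat(~wait) with some successor in Z. Z1 = {m0, m1, m3, m4, m5, m6, m7}; fixed.
Sat(E[~wait U ~error]) = {m0, m1, m3, m4, m5, m6, m7}
EG E[~wait U ~error]: greatest fixpoint, start Z0 = {m0, m1, m3, m4, m5, m6, m7}, keep only states in Sat with some successor in Z. Already a fixed point.
Sat(EG E[~wait U ~error]) = {m0, m1, m3, m4, m5, m6, m7}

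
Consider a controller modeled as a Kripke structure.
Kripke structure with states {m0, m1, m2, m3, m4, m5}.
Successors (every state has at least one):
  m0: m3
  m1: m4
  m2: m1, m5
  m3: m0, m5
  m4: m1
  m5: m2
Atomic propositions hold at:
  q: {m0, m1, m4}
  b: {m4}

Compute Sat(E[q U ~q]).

{m0, m2, m3, m5}

Sat(~q) = {m2, m3, m5}
E[q U ~q]: least fixpoint, start Z0 = Sat(~q) = {m2, m3, m5}, add states in Sat(q) with some successor in Z. Z1 = {m0, m2, m3, m5}; fixed.
Sat(E[q U ~q]) = {m0, m2, m3, m5}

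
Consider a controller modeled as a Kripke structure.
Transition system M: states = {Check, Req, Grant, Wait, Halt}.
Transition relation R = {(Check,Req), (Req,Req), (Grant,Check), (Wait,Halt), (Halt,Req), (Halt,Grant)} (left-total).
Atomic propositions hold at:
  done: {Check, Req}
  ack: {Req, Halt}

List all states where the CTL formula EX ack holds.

Sat(EX ack) = {s : some successor in {Req, Halt}} = {Check, Req, Wait, Halt}

{Check, Req, Wait, Halt}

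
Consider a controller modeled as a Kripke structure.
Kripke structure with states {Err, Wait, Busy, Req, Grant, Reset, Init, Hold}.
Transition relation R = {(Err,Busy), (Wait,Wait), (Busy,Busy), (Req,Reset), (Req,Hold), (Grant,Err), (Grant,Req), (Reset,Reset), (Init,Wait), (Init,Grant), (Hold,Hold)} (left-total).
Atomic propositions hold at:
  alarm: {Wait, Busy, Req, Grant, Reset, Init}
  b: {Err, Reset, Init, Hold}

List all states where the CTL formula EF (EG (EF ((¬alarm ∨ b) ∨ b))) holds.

{Req, Grant, Reset, Init, Hold}

Sat(¬alarm) = {Err, Hold}
Sat(¬alarm ∨ b) = {Err, Reset, Init, Hold}
Sat((¬alarm ∨ b) ∨ b) = {Err, Reset, Init, Hold}
EF ((¬alarm ∨ b) ∨ b): least fixpoint, start Z0 = {Err, Reset, Init, Hold}, add states with some successor in Z. Z1 = {Err, Req, Grant, Reset, Init, Hold}; fixed.
Sat(EF ((¬alarm ∨ b) ∨ b)) = {Err, Req, Grant, Reset, Init, Hold}
EG (EF ((¬alarm ∨ b) ∨ b)): greatest fixpoint, start Z0 = {Err, Req, Grant, Reset, Init, Hold}, keep only states in Sat with some successor in Z. Z1 = {Req, Grant, Reset, Init, Hold}; fixed.
Sat(EG (EF ((¬alarm ∨ b) ∨ b))) = {Req, Grant, Reset, Init, Hold}
EF (EG (EF ((¬alarm ∨ b) ∨ b))): least fixpoint, start Z0 = {Req, Grant, Reset, Init, Hold}, add states with some successor in Z. Already a fixed point.
Sat(EF (EG (EF ((¬alarm ∨ b) ∨ b)))) = {Req, Grant, Reset, Init, Hold}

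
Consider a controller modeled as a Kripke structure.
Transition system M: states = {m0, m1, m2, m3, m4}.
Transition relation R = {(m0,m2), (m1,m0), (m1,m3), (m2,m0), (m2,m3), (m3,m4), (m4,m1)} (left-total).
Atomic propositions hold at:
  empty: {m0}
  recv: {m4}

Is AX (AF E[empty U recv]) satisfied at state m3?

Yes

E[empty U recv]: least fixpoint, start Z0 = Sat(recv) = {m4}, add states in Sat(empty) with some successor in Z. Already a fixed point.
Sat(E[empty U recv]) = {m4}
AF E[empty U recv]: least fixpoint, start Z0 = {m4}, add states with every successor in Z. Z1 = {m3, m4}; fixed.
Sat(AF E[empty U recv]) = {m3, m4}
Sat(AX (AF E[empty U recv])) = {s : every successor in {m3, m4}} = {m3}
m3 ∈ Sat(AX (AF E[empty U recv])) = {m3}, so the formula holds at m3.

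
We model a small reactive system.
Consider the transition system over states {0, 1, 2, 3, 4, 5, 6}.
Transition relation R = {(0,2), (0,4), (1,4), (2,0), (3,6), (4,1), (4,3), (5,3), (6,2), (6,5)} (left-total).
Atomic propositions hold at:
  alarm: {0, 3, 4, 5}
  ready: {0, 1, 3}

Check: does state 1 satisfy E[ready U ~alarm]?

Yes

Sat(~alarm) = {1, 2, 6}
E[ready U ~alarm]: least fixpoint, start Z0 = Sat(~alarm) = {1, 2, 6}, add states in Sat(ready) with some successor in Z. Z1 = {0, 1, 2, 3, 6}; fixed.
Sat(E[ready U ~alarm]) = {0, 1, 2, 3, 6}
1 ∈ Sat(E[ready U ~alarm]) = {0, 1, 2, 3, 6}, so the formula holds at 1.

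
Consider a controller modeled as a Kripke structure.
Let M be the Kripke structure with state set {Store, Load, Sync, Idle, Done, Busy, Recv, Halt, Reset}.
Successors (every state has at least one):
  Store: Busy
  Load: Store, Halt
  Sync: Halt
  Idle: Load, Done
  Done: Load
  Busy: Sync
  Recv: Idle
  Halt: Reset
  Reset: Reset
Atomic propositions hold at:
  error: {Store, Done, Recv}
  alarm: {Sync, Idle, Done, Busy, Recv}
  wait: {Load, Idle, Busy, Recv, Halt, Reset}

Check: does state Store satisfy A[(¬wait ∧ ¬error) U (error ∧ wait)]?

Sat(¬wait) = {Store, Sync, Done}
Sat(¬error) = {Load, Sync, Idle, Busy, Halt, Reset}
Sat(¬wait ∧ ¬error) = {Sync}
Sat(error ∧ wait) = {Recv}
A[(¬wait ∧ ¬error) U (error ∧ wait)]: least fixpoint, start Z0 = Sat((error ∧ wait)) = {Recv}, add states in Sat(¬wait ∧ ¬error) with every successor in Z. Already a fixed point.
Sat(A[(¬wait ∧ ¬error) U (error ∧ wait)]) = {Recv}
Store ∉ Sat(A[(¬wait ∧ ¬error) U (error ∧ wait)]) = {Recv}, so the formula does not hold at Store.

No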